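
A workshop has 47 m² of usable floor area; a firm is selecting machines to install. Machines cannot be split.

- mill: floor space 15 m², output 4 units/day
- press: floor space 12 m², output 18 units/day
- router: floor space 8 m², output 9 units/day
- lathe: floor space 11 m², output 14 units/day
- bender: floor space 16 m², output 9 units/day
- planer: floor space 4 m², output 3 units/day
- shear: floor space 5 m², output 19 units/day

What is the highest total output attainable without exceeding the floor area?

press + router + lathe + shear: floor space 12 + 8 + 11 + 5 = 36 ≤ 47, output 18 + 9 + 14 + 19 = 60.
press + router + lathe + planer + shear: floor space 12 + 8 + 11 + 4 + 5 = 40 ≤ 47, output 18 + 9 + 14 + 3 + 19 = 63.
Best is press, router, lathe, planer, and shear with total output 63.

63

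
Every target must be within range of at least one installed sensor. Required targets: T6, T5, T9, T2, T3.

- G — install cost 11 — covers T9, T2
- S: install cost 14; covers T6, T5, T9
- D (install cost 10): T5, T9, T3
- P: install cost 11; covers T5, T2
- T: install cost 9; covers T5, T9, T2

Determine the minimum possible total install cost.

This is a weighted set-cover instance.
Choose S, D, and T: together they cover T6, T5, T9, T2, T3 — every target.
Total install cost: 14 + 10 + 9 = 33.
No cover costs less than 33.

33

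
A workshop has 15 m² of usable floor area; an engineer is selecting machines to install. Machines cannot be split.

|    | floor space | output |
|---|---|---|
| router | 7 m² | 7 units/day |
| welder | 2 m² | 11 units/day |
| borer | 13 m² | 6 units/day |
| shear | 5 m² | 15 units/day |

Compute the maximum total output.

Allowing fractional choices, the relaxed optimum would be about 33.5, but machines are indivisible.
welder + shear: floor space 2 + 5 = 7 ≤ 15, output 11 + 15 = 26.
router + welder + shear: floor space 7 + 2 + 5 = 14 ≤ 15, output 7 + 11 + 15 = 33.
router + shear: floor space 7 + 5 = 12 ≤ 15, output 7 + 15 = 22.
Best is router, welder, and shear with total output 33.

33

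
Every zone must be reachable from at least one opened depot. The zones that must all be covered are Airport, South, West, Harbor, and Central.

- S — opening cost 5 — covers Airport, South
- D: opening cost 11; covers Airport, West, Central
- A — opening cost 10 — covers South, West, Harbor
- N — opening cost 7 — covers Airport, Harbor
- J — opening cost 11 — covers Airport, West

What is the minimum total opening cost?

21

This is a weighted set-cover instance.
The greedy cost-per-new-zone heuristic would pick S, A, and D for 26, but a cheaper cover exists.
Choose D and A: together they cover Airport, South, West, Harbor, Central — every zone.
Total opening cost: 11 + 10 = 21.
No cover costs less than 21.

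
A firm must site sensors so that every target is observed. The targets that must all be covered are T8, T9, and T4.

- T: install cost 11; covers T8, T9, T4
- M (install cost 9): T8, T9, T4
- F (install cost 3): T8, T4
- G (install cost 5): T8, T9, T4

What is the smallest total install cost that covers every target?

G alone covers T8, T9, T4 — every target.
Total install cost: 5.

5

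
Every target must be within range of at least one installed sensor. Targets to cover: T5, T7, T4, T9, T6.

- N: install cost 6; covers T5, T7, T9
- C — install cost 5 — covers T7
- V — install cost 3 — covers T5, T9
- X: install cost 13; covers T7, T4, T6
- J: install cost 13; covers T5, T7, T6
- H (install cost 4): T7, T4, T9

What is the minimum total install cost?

Choose V and X: together they cover T5, T7, T4, T9, T6 — every target.
Total install cost: 3 + 13 = 16.

16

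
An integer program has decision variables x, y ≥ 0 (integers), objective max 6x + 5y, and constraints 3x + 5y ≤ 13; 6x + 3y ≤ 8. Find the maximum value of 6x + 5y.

Relaxing integrality, the LP optimum is 13.14 at (x,y) = (0.0476, 2.57), which is not an integer point.
(x,y)=(0,2) is feasible, giving 10.
(x,y)=(0,1) is feasible, giving 5.
No feasible integer point exceeds 10.

10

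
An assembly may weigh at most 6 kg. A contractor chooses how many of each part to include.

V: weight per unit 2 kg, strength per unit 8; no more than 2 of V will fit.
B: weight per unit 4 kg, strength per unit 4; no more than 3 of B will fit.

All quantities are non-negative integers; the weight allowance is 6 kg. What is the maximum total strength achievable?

16

Take 2×V: weight 4 ≤ 6, strength 2·8 = 16.
V has the best ratio (8/2) and is taken to its limit of 2; remaining capacity is filled optimally with the others.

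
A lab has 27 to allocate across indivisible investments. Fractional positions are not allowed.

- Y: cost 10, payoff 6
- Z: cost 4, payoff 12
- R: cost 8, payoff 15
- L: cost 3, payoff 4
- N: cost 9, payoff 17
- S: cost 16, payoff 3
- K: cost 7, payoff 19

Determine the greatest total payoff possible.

Take R, L, N, and K: cost 8 + 3 + 9 + 7 = 27 ≤ 27, payoff 15 + 4 + 17 + 19 = 55.
No other feasible combination does better.

55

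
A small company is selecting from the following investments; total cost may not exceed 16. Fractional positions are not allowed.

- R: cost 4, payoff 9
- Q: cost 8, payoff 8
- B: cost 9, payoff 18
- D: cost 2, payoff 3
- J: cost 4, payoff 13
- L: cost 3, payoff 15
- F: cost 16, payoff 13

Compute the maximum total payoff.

B + J + L: cost 9 + 4 + 3 = 16 ≤ 16, payoff 18 + 13 + 15 = 46.
R + B + L: cost 4 + 9 + 3 = 16 ≤ 16, payoff 9 + 18 + 15 = 42.
Best is B, J, and L with total payoff 46.

46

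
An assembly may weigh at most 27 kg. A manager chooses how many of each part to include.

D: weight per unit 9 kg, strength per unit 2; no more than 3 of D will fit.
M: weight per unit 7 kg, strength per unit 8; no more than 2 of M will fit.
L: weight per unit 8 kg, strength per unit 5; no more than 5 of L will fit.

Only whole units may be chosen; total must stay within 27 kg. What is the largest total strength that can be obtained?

21

This is a bounded integer knapsack.
1×M and 2×L: weight 23 ≤ 27, strength 1·8 + 2·5 = 18.
2×M and 1×L: weight 22 ≤ 27, strength 2·8 + 1·5 = 21.
Best is 21.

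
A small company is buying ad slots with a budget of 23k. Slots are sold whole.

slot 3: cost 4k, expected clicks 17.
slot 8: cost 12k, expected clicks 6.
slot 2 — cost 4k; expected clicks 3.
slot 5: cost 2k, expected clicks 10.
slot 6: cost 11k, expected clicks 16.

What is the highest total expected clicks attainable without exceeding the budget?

46

Allowing fractional choices, the relaxed optimum would be about 47.0, but ad slots are indivisible.
slot 3 + slot 2 + slot 5 + slot 6: cost 4 + 4 + 2 + 11 = 21 ≤ 23, expected clicks 17 + 3 + 10 + 16 = 46.
slot 3 + slot 5 + slot 6: cost 4 + 2 + 11 = 17 ≤ 23, expected clicks 17 + 10 + 16 = 43.
Best is slot 3, slot 2, slot 5, and slot 6 with total expected clicks 46.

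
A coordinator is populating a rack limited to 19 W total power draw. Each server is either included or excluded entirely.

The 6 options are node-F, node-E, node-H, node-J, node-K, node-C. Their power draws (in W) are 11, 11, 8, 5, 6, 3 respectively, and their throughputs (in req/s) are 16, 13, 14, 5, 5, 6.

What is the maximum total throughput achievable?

30

This is a 0-1 knapsack instance.
Allowing fractional choices, the relaxed optimum would be about 31.6, but servers are indivisible.
node-E + node-H: power draw 11 + 8 = 19 ≤ 19, throughput 13 + 14 = 27.
node-F + node-H: power draw 11 + 8 = 19 ≤ 19, throughput 16 + 14 = 30.
node-F + node-J + node-C: power draw 11 + 5 + 3 = 19 ≤ 19, throughput 16 + 5 + 6 = 27.
Best is node-F and node-H with total throughput 30.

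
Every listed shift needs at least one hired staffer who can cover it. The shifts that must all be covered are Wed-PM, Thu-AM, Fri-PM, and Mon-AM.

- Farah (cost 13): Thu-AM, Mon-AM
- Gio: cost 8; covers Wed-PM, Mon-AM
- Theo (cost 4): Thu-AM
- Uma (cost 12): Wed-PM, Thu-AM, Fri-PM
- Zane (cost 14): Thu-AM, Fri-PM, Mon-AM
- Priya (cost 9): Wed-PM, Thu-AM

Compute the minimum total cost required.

Choose Gio and Uma: together they cover Wed-PM, Thu-AM, Fri-PM, Mon-AM — every shift.
Total cost: 8 + 12 = 20.

20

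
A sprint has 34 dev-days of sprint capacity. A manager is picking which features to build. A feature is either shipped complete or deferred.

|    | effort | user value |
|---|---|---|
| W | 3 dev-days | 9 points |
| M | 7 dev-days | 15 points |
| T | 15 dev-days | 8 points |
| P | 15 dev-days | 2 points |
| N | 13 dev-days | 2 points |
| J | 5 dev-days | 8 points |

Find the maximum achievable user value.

40

Take W, M, T, and J: effort 3 + 7 + 15 + 5 = 30 ≤ 34, user value 9 + 15 + 8 + 8 = 40.
No other feasible combination does better.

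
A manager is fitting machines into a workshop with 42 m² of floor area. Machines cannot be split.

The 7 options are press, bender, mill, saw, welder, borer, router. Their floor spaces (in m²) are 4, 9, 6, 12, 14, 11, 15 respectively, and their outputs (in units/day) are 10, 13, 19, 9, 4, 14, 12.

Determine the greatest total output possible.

65

This is an integer program with binary decision variables.
bender + mill + borer + router: floor space 9 + 6 + 11 + 15 = 41 ≤ 42, output 13 + 19 + 14 + 12 = 58.
press + bender + mill + saw + borer: floor space 4 + 9 + 6 + 12 + 11 = 42 ≤ 42, output 10 + 13 + 19 + 9 + 14 = 65.
Best is press, bender, mill, saw, and borer with total output 65.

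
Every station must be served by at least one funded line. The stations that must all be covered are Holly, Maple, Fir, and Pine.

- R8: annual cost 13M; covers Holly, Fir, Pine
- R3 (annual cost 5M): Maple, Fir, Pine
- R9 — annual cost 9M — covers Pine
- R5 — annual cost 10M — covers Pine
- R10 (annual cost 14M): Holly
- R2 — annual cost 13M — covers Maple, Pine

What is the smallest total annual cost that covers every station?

This is an integer covering problem.
Choose R8 and R3: together they cover Holly, Maple, Fir, Pine — every station.
Total annual cost: 13 + 5 = 18.

18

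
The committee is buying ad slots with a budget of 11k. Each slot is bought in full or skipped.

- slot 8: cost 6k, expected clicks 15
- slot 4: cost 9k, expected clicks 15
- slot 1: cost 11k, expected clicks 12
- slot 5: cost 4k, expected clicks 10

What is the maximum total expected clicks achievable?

Allowing fractional choices, the relaxed optimum would be about 26.7, but ad slots are indivisible.
slot 8: cost 6 ≤ 11, expected clicks 15.
slot 4: cost 9 ≤ 11, expected clicks 15.
slot 8 + slot 5: cost 6 + 4 = 10 ≤ 11, expected clicks 15 + 10 = 25.
Best is slot 8 and slot 5 with total expected clicks 25.

25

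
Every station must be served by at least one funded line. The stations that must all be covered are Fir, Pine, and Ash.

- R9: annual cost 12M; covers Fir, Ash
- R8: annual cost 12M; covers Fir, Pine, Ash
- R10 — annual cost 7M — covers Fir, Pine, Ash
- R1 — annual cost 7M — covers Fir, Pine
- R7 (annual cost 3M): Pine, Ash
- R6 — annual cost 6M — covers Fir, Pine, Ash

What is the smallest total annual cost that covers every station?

6

The greedy cost-per-new-station heuristic would pick R7 and R6 for 9, but a cheaper cover exists.
R6 alone covers Fir, Pine, Ash — every station.
Total annual cost: 6.
No cover costs less than 6.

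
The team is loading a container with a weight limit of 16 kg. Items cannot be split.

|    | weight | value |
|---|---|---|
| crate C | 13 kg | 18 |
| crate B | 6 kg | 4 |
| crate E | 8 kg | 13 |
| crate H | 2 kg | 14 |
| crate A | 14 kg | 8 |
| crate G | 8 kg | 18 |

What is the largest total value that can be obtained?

36

Treat it as a binary knapsack problem.
Allowing fractional choices, the relaxed optimum would be about 41.8, but items are indivisible.
crate H + crate G: weight 2 + 8 = 10 ≤ 16, value 14 + 18 = 32.
crate C + crate H: weight 13 + 2 = 15 ≤ 16, value 18 + 14 = 32.
crate B + crate H + crate G: weight 6 + 2 + 8 = 16 ≤ 16, value 4 + 14 + 18 = 36.
Best is crate B, crate H, and crate G with total value 36.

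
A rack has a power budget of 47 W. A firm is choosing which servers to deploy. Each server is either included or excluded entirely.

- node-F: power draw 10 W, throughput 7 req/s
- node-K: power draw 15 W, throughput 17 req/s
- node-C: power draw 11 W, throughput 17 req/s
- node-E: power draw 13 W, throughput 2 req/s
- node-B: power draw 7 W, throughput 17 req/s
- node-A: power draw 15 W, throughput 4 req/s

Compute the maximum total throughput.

node-K + node-C + node-E + node-B: power draw 15 + 11 + 13 + 7 = 46 ≤ 47, throughput 17 + 17 + 2 + 17 = 53.
node-F + node-K + node-C + node-B: power draw 10 + 15 + 11 + 7 = 43 ≤ 47, throughput 7 + 17 + 17 + 17 = 58.
node-K + node-C + node-B: power draw 15 + 11 + 7 = 33 ≤ 47, throughput 17 + 17 + 17 = 51.
Best is node-F, node-K, node-C, and node-B with total throughput 58.

58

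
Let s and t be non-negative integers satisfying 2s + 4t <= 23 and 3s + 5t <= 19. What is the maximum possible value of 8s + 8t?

48

The continuous relaxation peaks at (6.33, 0) with value 50.67; rounding to a feasible lattice point costs some objective.
(s,t)=(6,0): 2·6+4·0=12≤23, 3·6+5·0=18≤19, objective 48.
(s,t)=(5,0): 2·5+4·0=10≤23, 3·5+5·0=15≤19, objective 40.
The best lattice point is (6,0), giving 48.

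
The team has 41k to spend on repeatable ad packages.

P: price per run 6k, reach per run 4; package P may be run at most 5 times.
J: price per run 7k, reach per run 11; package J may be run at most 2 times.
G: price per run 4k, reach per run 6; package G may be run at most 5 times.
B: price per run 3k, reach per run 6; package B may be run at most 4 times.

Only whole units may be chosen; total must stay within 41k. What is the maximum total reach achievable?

This is a bounded integer knapsack.
Take 1×J, 5×G, and 4×B: price 39 ≤ 41, reach 1·11 + 5·6 + 4·6 = 65.
B has the best ratio (6/3) and is taken to its limit of 4; remaining capacity is filled optimally with the others.

65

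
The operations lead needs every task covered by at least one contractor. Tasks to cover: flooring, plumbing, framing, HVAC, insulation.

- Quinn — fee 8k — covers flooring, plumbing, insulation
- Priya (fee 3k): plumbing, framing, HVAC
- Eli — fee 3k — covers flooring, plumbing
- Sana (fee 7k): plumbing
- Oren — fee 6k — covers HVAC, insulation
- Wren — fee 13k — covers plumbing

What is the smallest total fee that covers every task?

This is an integer covering problem.
The greedy cost-per-new-task heuristic would pick Priya, Eli, and Oren for 12, but a cheaper cover exists.
Choose Quinn and Priya: together they cover flooring, plumbing, framing, HVAC, insulation — every task.
Total fee: 8 + 3 = 11.
No cover costs less than 11.

11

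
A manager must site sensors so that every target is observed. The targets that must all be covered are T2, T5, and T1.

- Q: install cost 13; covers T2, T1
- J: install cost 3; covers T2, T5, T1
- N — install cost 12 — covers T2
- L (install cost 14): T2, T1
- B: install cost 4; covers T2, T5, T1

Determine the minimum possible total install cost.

J alone covers T2, T5, T1 — every target.
Total install cost: 3.
No cover costs less than 3.

3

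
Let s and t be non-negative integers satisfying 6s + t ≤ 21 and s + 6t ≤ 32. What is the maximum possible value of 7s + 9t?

(s,t)=(2,5) is feasible, giving 59.
(s,t)=(1,5) is feasible, giving 52.
(s,t)=(2,4) is feasible, giving 50.
The best lattice point is (2,5), giving 59.

59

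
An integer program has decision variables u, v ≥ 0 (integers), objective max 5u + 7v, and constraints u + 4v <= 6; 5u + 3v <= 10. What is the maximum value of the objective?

Relaxing integrality, the LP optimum is 14.71 at (u,v) = (1.29, 1.18), which is not an integer point.
(u,v)=(1,1): 1·1+4·1=5≤6, 5·1+3·1=8≤10, objective 12.
(u,v)=(2,0): 1·2+4·0=2≤6, 5·2+3·0=10≤10, objective 10.
No feasible integer point exceeds 12.

12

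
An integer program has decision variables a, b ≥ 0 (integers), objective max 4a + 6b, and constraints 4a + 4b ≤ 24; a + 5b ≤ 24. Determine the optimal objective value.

32

Relaxing integrality, the LP optimum is 33.00 at (a,b) = (1.5, 4.5), which is not an integer point.
(a,b)=(2,4): 4·2+4·4=24≤24, 1·2+5·4=22≤24, objective 32.
(a,b)=(3,3): 4·3+4·3=24≤24, 1·3+5·3=18≤24, objective 30.
The best lattice point is (2,4), giving 32.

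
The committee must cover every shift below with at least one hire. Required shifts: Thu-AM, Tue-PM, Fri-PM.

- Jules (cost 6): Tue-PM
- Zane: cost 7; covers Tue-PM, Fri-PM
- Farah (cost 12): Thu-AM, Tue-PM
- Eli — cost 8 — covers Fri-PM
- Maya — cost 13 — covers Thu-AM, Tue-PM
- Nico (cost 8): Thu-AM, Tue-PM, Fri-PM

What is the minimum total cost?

Nico alone covers Thu-AM, Tue-PM, Fri-PM — every shift.
Total cost: 8.
No cover costs less than 8.

8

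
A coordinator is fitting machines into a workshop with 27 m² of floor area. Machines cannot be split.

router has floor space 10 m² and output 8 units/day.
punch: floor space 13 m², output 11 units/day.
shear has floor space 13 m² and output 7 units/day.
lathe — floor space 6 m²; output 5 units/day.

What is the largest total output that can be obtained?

19

Treat it as a binary knapsack problem.
router + punch: floor space 10 + 13 = 23 ≤ 27, output 8 + 11 = 19.
punch + shear: floor space 13 + 13 = 26 ≤ 27, output 11 + 7 = 18.
punch + lathe: floor space 13 + 6 = 19 ≤ 27, output 11 + 5 = 16.
Best is router and punch with total output 19.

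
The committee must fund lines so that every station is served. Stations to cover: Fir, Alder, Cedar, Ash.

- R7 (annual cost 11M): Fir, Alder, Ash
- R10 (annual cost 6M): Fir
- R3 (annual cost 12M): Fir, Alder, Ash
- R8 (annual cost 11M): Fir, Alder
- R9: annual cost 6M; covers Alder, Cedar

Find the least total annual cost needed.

Choose R7 and R9: together they cover Fir, Alder, Cedar, Ash — every station.
Total annual cost: 11 + 6 = 17.
No cover costs less than 17.

17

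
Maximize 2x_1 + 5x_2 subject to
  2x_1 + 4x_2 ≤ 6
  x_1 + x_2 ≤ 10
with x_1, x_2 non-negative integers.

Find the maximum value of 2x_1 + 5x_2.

(x_1,x_2)=(1,1): 2·1+4·1=6≤6, 1·1+1·1=2≤10, objective 7.
(x_1,x_2)=(0,1): 2·0+4·1=4≤6, 1·0+1·1=1≤10, objective 5.
(x_1,x_2)=(2,0): 2·2+4·0=4≤6, 1·2+1·0=2≤10, objective 4.
No feasible integer point exceeds 7.

7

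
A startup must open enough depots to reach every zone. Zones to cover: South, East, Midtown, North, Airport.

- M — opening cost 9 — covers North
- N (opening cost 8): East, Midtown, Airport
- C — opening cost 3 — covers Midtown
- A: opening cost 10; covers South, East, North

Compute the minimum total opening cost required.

Choose N and A: together they cover South, East, Midtown, North, Airport — every zone.
Total opening cost: 8 + 10 = 18.
No cover costs less than 18.

18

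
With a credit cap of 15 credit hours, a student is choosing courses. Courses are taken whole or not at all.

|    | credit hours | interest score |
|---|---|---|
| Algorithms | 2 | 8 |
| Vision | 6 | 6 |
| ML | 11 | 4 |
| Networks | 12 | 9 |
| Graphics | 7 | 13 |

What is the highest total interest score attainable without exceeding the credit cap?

Treat it as a binary knapsack problem.
Vision + Graphics: credit hours 6 + 7 = 13 ≤ 15, interest score 6 + 13 = 19.
Algorithms + Vision + Graphics: credit hours 2 + 6 + 7 = 15 ≤ 15, interest score 8 + 6 + 13 = 27.
Algorithms + Graphics: credit hours 2 + 7 = 9 ≤ 15, interest score 8 + 13 = 21.
Best is Algorithms, Vision, and Graphics with total interest score 27.

27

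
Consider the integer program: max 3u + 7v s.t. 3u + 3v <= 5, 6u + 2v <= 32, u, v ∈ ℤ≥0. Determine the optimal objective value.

(u,v)=(0,1): 3·0+3·1=3≤5, 6·0+2·1=2≤32, objective 7.
(u,v)=(1,0): 3·1+3·0=3≤5, 6·1+2·0=6≤32, objective 3.
(u,v)=(0,0): 3·0+3·0=0≤5, 6·0+2·0=0≤32, objective 0.
Maximum is 7 at (u,v)=(0,1).

7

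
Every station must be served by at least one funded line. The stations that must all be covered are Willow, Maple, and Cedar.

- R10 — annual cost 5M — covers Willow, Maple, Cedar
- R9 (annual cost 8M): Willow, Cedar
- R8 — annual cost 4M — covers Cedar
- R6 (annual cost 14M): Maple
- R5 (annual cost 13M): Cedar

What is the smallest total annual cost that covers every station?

R10 alone covers Willow, Maple, Cedar — every station.
Total annual cost: 5.
No cover costs less than 5.

5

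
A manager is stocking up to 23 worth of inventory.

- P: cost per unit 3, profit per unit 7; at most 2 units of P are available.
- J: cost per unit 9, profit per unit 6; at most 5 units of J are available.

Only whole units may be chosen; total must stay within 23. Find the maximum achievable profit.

2×P and 1×J: cost 15 ≤ 23, profit 2·7 + 1·6 = 20.
1×P and 2×J: cost 21 ≤ 23, profit 1·7 + 2·6 = 19.
Best is 20.

20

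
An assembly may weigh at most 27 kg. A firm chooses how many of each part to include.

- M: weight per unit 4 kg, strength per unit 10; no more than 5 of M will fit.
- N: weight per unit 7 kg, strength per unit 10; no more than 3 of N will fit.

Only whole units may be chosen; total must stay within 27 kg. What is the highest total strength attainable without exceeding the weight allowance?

5×M and 1×N: weight 27 ≤ 27, strength 5·10 + 1·10 = 60.
3×M and 2×N: weight 26 ≤ 27, strength 3·10 + 2·10 = 50.
Best is 60.

60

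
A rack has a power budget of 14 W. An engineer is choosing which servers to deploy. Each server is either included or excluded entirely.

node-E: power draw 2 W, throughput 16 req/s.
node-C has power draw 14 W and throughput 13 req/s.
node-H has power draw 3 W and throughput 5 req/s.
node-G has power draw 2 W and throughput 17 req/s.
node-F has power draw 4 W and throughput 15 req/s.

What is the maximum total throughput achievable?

53

Treat it as a binary knapsack problem.
Allowing fractional choices, the relaxed optimum would be about 55.8, but servers are indivisible.
node-E + node-H + node-G + node-F: power draw 2 + 3 + 2 + 4 = 11 ≤ 14, throughput 16 + 5 + 17 + 15 = 53.
node-E + node-G + node-F: power draw 2 + 2 + 4 = 8 ≤ 14, throughput 16 + 17 + 15 = 48.
Best is node-E, node-H, node-G, and node-F with total throughput 53.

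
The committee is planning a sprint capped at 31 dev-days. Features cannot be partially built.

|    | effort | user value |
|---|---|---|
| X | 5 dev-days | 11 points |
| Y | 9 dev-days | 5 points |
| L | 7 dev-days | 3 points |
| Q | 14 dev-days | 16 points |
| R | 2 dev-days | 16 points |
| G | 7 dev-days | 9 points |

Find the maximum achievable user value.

52

X + L + Q + R: effort 5 + 7 + 14 + 2 = 28 ≤ 31, user value 11 + 3 + 16 + 16 = 46.
X + Q + R + G: effort 5 + 14 + 2 + 7 = 28 ≤ 31, user value 11 + 16 + 16 + 9 = 52.
X + Y + Q + R: effort 5 + 9 + 14 + 2 = 30 ≤ 31, user value 11 + 5 + 16 + 16 = 48.
Best is X, Q, R, and G with total user value 52.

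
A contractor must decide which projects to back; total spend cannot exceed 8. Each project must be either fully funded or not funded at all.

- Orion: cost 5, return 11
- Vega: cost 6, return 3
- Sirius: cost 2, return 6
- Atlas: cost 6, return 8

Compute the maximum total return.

Allowing fractional choices, the relaxed optimum would be about 18.3, but projects are indivisible.
Sirius + Atlas: cost 2 + 6 = 8 ≤ 8, return 6 + 8 = 14.
Orion: cost 5 ≤ 8, return 11.
Orion + Sirius: cost 5 + 2 = 7 ≤ 8, return 11 + 6 = 17.
Best is Orion and Sirius with total return 17.

17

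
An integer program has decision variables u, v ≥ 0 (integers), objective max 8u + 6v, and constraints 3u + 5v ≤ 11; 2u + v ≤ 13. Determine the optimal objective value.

24

(u,v)=(3,0): 3·3+5·0=9≤11, 2·3+1·0=6≤13, objective 24.
(u,v)=(2,1): 3·2+5·1=11≤11, 2·2+1·1=5≤13, objective 22.
Maximum is 24 at (u,v)=(3,0).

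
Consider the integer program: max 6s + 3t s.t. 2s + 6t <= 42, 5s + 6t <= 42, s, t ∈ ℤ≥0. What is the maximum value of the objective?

(s,t)=(8,0): 2·8+6·0=16≤42, 5·8+6·0=40≤42, objective 48.
(s,t)=(7,1): 2·7+6·1=20≤42, 5·7+6·1=41≤42, objective 45.
(s,t)=(7,0): 2·7+6·0=14≤42, 5·7+6·0=35≤42, objective 42.
No feasible integer point exceeds 48.

48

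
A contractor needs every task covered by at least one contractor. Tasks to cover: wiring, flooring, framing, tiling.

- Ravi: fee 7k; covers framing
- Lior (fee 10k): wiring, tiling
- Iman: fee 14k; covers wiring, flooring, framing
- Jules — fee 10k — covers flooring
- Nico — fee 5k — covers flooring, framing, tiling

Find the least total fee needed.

Choose Lior and Nico: together they cover wiring, flooring, framing, tiling — every task.
Total fee: 10 + 5 = 15.
No cover costs less than 15.

15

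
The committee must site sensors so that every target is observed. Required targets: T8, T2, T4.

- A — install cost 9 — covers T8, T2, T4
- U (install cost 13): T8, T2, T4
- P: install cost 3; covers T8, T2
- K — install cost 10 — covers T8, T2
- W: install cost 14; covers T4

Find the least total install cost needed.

This is an integer covering problem.
The greedy cost-per-new-target heuristic would pick P and A for 12, but a cheaper cover exists.
A alone covers T8, T2, T4 — every target.
Total install cost: 9.
No cover costs less than 9.

9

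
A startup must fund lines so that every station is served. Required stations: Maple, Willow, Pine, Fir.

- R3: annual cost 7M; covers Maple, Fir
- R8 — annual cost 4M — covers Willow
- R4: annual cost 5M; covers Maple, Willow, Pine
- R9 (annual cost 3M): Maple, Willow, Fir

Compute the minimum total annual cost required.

8

This is a weighted set-cover instance.
Choose R4 and R9: together they cover Maple, Willow, Pine, Fir — every station.
Total annual cost: 5 + 3 = 8.
No cover costs less than 8.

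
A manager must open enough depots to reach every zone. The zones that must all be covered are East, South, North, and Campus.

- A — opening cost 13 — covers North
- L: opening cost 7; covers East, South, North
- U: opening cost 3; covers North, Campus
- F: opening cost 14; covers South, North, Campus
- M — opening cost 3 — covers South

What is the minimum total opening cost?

The greedy cost-per-new-zone heuristic would pick U, M, and L for 13, but a cheaper cover exists.
Choose L and U: together they cover East, South, North, Campus — every zone.
Total opening cost: 7 + 3 = 10.
No cover costs less than 10.

10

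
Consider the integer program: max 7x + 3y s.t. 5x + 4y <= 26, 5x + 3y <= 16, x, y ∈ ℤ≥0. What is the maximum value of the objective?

21

Relaxing integrality, the LP optimum is 22.40 at (x,y) = (3.2, 0), which is not an integer point.
(x,y)=(3,0): 5·3+4·0=15≤26, 5·3+3·0=15≤16, objective 21.
(x,y)=(2,1): 5·2+4·1=14≤26, 5·2+3·1=13≤16, objective 17.
The best lattice point is (3,0), giving 21.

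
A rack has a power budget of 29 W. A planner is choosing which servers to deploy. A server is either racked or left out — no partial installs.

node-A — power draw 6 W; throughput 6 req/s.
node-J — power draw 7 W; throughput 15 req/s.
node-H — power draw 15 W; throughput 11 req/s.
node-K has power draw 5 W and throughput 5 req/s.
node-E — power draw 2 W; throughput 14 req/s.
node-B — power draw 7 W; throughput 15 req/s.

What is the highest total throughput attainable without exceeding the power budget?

55

Allowing fractional choices, the relaxed optimum would be about 56.5, but servers are indivisible.
node-J + node-K + node-E + node-B: power draw 7 + 5 + 2 + 7 = 21 ≤ 29, throughput 15 + 5 + 14 + 15 = 49.
node-A + node-J + node-E + node-B: power draw 6 + 7 + 2 + 7 = 22 ≤ 29, throughput 6 + 15 + 14 + 15 = 50.
node-A + node-J + node-K + node-E + node-B: power draw 6 + 7 + 5 + 2 + 7 = 27 ≤ 29, throughput 6 + 15 + 5 + 14 + 15 = 55.
Best is node-A, node-J, node-K, node-E, and node-B with total throughput 55.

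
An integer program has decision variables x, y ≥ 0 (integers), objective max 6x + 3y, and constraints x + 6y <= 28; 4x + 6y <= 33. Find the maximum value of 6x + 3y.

48

The continuous relaxation peaks at (8.25, 0) with value 49.50; rounding to a feasible lattice point costs some objective.
(x,y)=(8,0): 1·8+6·0=8≤28, 4·8+6·0=32≤33, objective 48.
(x,y)=(7,0): 1·7+6·0=7≤28, 4·7+6·0=28≤33, objective 42.
The best lattice point is (8,0), giving 48.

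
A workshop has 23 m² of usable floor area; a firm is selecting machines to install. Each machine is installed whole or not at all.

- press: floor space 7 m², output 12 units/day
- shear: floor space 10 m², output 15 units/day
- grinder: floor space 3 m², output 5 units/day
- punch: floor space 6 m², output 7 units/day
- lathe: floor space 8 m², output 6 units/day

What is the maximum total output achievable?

34

Allowing fractional choices, the relaxed optimum would be about 35.5, but machines are indivisible.
press + shear + punch: floor space 7 + 10 + 6 = 23 ≤ 23, output 12 + 15 + 7 = 34.
press + shear: floor space 7 + 10 = 17 ≤ 23, output 12 + 15 = 27.
press + shear + grinder: floor space 7 + 10 + 3 = 20 ≤ 23, output 12 + 15 + 5 = 32.
Best is press, shear, and punch with total output 34.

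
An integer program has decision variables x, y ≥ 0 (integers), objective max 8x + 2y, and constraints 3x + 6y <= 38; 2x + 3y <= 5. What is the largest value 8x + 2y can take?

16

Relaxing integrality, the LP optimum is 20.00 at (x,y) = (2.5, 0), which is not an integer point.
(x,y)=(2,0): 3·2+6·0=6≤38, 2·2+3·0=4≤5, objective 16.
(x,y)=(1,1): 3·1+6·1=9≤38, 2·1+3·1=5≤5, objective 10.
(x,y)=(1,0): 3·1+6·0=3≤38, 2·1+3·0=2≤5, objective 8.
No feasible integer point exceeds 16.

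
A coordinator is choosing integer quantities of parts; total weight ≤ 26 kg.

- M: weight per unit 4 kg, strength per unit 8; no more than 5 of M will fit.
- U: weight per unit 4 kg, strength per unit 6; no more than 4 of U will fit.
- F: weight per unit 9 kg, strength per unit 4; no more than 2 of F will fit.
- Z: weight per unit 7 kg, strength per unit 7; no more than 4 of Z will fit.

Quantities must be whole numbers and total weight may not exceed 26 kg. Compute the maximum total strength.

46

Take 5×M and 1×U: weight 24 ≤ 26, strength 5·8 + 1·6 = 46.
M has the best ratio (8/4) and is taken to its limit of 5; remaining capacity is filled optimally with the others.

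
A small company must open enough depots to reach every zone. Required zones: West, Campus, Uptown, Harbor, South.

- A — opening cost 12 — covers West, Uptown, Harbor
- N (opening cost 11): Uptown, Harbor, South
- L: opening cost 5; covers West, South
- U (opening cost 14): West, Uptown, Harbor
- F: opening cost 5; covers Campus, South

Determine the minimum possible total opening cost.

17

The greedy cost-per-new-zone heuristic would pick L, F, and N for 21, but a cheaper cover exists.
Choose A and F: together they cover West, Campus, Uptown, Harbor, South — every zone.
Total opening cost: 12 + 5 = 17.
No cover costs less than 17.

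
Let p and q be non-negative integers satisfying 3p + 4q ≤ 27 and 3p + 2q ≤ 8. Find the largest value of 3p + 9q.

36

(p,q)=(0,4): 3·0+4·4=16≤27, 3·0+2·4=8≤8, objective 36.
(p,q)=(0,3): 3·0+4·3=12≤27, 3·0+2·3=6≤8, objective 27.
No feasible integer point exceeds 36.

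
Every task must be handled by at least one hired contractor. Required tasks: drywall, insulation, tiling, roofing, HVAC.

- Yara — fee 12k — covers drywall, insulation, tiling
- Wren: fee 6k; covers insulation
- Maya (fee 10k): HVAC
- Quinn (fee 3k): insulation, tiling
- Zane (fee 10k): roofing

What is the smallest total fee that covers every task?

The greedy cost-per-new-task heuristic would pick Quinn, Maya, Zane, and Yara for 35, but a cheaper cover exists.
Choose Yara, Maya, and Zane: together they cover drywall, insulation, tiling, roofing, HVAC — every task.
Total fee: 12 + 10 + 10 = 32.
No cover costs less than 32.

32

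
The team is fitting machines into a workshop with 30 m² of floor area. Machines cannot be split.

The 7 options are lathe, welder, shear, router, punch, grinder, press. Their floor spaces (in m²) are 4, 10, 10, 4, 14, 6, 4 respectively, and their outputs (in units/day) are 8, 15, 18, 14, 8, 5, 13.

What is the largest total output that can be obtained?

60

This is a 0-1 knapsack instance.
Take welder, shear, router, and press: floor space 10 + 10 + 4 + 4 = 28 ≤ 30, output 15 + 18 + 14 + 13 = 60.
No other feasible combination does better.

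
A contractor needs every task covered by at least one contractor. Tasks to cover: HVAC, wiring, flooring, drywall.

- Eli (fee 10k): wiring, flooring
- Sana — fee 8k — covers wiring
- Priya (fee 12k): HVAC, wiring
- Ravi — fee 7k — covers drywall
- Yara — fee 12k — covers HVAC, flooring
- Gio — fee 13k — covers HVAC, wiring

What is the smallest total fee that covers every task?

The greedy cost-per-new-task heuristic would pick Eli, Ravi, and Priya for 29, but a cheaper cover exists.
Choose Sana, Ravi, and Yara: together they cover HVAC, wiring, flooring, drywall — every task.
Total fee: 8 + 7 + 12 = 27.
No cover costs less than 27.

27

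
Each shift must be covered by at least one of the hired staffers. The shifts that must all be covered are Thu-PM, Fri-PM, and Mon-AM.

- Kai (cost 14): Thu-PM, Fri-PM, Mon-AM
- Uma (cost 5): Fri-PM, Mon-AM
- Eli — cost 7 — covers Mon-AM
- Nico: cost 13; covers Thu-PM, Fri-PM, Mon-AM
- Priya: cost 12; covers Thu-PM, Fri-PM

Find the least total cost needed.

The greedy cost-per-new-shift heuristic would pick Uma and Priya for 17, but a cheaper cover exists.
Nico alone covers Thu-PM, Fri-PM, Mon-AM — every shift.
Total cost: 13.
No cover costs less than 13.

13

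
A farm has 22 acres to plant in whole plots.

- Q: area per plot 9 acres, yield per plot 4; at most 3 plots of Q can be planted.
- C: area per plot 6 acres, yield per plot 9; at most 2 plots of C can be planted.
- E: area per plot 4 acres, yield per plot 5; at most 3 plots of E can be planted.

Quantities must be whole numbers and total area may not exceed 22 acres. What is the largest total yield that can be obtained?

This is a bounded integer knapsack.
C has the best ratio (9/6); taking only C gives at most 2×9 = 18 (stopped by the supply cap of 2).
Mixing does better — 2×C and 2×E: area 20 ≤ 22, yield 2·9 + 2·5 = 28.

28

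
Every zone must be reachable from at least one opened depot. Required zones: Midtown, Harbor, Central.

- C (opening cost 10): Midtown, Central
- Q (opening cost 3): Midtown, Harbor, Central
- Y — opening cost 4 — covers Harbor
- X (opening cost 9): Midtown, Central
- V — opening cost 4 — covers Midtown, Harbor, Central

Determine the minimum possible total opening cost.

3

Q alone covers Midtown, Harbor, Central — every zone.
Total opening cost: 3.
No cover costs less than 3.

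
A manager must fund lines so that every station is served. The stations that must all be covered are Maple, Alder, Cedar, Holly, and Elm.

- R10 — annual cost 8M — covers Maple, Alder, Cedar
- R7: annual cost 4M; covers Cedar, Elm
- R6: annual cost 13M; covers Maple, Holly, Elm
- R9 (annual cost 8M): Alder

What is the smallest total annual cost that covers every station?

The greedy cost-per-new-station heuristic would pick R7, R10, and R6 for 25, but a cheaper cover exists.
Choose R10 and R6: together they cover Maple, Alder, Cedar, Holly, Elm — every station.
Total annual cost: 8 + 13 = 21.
No cover costs less than 21.

21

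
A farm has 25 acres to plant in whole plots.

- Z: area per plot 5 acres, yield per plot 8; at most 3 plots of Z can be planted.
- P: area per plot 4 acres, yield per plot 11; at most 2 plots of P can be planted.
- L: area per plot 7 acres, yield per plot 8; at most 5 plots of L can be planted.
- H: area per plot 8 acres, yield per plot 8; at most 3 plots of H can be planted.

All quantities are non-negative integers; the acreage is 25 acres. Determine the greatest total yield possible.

Take 2×Z, 2×P, and 1×L: area 25 ≤ 25, yield 2·8 + 2·11 + 1·8 = 46.
P has the best ratio (11/4) and is taken to its limit of 2; remaining capacity is filled optimally with the others.

46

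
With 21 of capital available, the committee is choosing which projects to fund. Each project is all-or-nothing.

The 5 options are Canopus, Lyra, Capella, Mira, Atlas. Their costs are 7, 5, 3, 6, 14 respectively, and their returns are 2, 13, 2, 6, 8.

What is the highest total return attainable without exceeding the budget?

Take Canopus, Lyra, Capella, and Mira: cost 7 + 5 + 3 + 6 = 21 ≤ 21, return 2 + 13 + 2 + 6 = 23.
No other feasible combination does better.

23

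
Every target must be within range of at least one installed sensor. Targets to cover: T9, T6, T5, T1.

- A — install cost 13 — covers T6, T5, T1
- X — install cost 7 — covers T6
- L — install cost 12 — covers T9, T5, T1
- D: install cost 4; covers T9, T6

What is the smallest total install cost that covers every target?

Choose L and D: together they cover T9, T6, T5, T1 — every target.
Total install cost: 12 + 4 = 16.
No cover costs less than 16.

16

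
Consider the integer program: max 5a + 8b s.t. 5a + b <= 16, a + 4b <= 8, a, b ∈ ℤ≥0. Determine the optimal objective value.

The continuous relaxation peaks at (2.95, 1.26) with value 24.84; rounding to a feasible lattice point costs some objective.
(a,b)=(3,1): 5·3+1·1=16≤16, 1·3+4·1=7≤8, objective 23.
(a,b)=(2,1): 5·2+1·1=11≤16, 1·2+4·1=6≤8, objective 18.
(a,b)=(3,0): 5·3+1·0=15≤16, 1·3+4·0=3≤8, objective 15.
The best lattice point is (3,1), giving 23.

23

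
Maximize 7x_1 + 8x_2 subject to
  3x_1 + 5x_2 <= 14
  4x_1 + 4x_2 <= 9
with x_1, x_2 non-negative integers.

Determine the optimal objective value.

The continuous relaxation peaks at (0, 2.25) with value 18.00; rounding to a feasible lattice point costs some objective.
(x_1,x_2)=(0,2): 3·0+5·2=10≤14, 4·0+4·2=8≤9, objective 16.
(x_1,x_2)=(1,1): 3·1+5·1=8≤14, 4·1+4·1=8≤9, objective 15.
(x_1,x_2)=(0,1): 3·0+5·1=5≤14, 4·0+4·1=4≤9, objective 8.
The best lattice point is (0,2), giving 16.

16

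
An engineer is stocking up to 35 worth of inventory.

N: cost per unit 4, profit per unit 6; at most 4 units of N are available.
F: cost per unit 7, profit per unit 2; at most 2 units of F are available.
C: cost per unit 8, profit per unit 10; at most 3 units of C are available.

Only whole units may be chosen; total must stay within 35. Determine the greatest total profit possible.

44

4×N and 2×C: cost 32 ≤ 35, profit 4·6 + 2·10 = 44.
2×N and 3×C: cost 32 ≤ 35, profit 2·6 + 3·10 = 42.
Best is 44.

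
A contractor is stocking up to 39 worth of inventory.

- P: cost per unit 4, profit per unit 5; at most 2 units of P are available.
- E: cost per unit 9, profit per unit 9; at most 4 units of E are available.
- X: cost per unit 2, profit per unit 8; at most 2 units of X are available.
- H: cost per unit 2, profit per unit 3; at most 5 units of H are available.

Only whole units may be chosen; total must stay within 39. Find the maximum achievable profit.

56

X has the best ratio (8/2); taking only X gives at most 2×8 = 16 (stopped by the supply cap of 2).
Mixing does better — 2×P, 2×E, 2×X, and 4×H: cost 38 ≤ 39, profit 2·5 + 2·9 + 2·8 + 4·3 = 56.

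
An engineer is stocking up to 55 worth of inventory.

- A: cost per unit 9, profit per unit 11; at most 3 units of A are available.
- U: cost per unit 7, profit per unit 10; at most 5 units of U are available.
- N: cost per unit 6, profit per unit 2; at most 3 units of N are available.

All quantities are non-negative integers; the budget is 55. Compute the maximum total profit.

U has the best ratio (10/7); taking only U gives at most 5×10 = 50 (stopped by the supply cap of 5).
Mixing does better — 3×A and 4×U: cost 55 ≤ 55, profit 3·11 + 4·10 = 73.

73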